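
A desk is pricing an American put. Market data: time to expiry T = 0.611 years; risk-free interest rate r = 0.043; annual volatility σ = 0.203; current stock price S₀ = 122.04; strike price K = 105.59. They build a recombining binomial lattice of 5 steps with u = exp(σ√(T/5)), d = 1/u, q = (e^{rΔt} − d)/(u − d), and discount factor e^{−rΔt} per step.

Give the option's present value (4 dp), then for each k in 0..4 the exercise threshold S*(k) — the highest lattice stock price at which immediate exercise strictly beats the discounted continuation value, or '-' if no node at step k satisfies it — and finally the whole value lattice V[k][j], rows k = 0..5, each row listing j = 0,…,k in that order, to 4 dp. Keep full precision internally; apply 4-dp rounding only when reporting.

price = 1.4672
boundary = - - - - 91.8813
tree:
1.4672
2.6760 0.3633
4.7759 0.7598 0.0000
8.2717 1.5892 0.0000 0.0000
13.7087 3.3238 0.0000 0.0000 0.0000
20.0029 6.9517 0.0000 0.0000 0.0000 0.0000

Δt=0.12220, u=1.07354, d=0.93150, q=0.51936, disc=e^(-rΔt)=0.99476
k=5 terminal: V=max(K-S,0) → 20.0029 6.9517 0.0000 0.0000 0.0000 0.0000
k=4: j=0 S=91.8813 intr=13.7087 cont=13.1554 V=13.7087[EX]; j=1 S=105.8923 intr=0.0000 cont=3.3238 V=3.3238[hold]; j=2 S=122.0400 intr=0.0000 cont=0.0000 V=0.0000[hold]; j=3 S=140.6500 intr=0.0000 cont=0.0000 V=0.0000[hold]; j=4 S=162.0979 intr=0.0000 cont=0.0000 V=0.0000[hold]  S*(4)=91.8813
k=3: j=0 S=98.6383 intr=6.9517 cont=8.2717 V=8.2717[hold]; j=1 S=113.6798 intr=0.0000 cont=1.5892 V=1.5892[hold]; j=2 S=131.0150 intr=0.0000 cont=0.0000 V=0.0000[hold]; j=3 S=150.9936 intr=0.0000 cont=0.0000 V=0.0000[hold]  S*(3)=-
k=2: j=0 S=105.8923 intr=0.0000 cont=4.7759 V=4.7759[hold]; j=1 S=122.0400 intr=0.0000 cont=0.7598 V=0.7598[hold]; j=2 S=140.6500 intr=0.0000 cont=0.0000 V=0.0000[hold]  S*(2)=-
k=1: j=0 S=113.6798 intr=0.0000 cont=2.6760 V=2.6760[hold]; j=1 S=131.0150 intr=0.0000 cont=0.3633 V=0.3633[hold]  S*(1)=-
k=0: j=0 S=122.0400 intr=0.0000 cont=1.4672 V=1.4672[hold]  S*(0)=-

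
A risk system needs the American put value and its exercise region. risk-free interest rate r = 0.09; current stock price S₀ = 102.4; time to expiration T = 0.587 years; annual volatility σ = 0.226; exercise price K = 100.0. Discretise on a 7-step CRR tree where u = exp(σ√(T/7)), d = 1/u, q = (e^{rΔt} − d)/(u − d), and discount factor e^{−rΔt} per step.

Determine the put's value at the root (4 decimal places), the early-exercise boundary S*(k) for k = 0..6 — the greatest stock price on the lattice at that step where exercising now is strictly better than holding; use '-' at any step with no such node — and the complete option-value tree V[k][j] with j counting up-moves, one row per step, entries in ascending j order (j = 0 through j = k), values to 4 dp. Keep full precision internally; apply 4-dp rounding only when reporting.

Δt=0.08386  u=1.06763  d=0.93665  q=0.54148  discount=0.99248
step 7 (expiry): payoffs max(K−S,0) = 35.2347 26.1777 15.8542 4.0870 0.0000 0.0000 0.0000 0.0000
step 6: (k=6,j=0): S=69.1456, (K−S)⁺=30.8544, hold=30.1025 ⇒ V=30.8544 exercise | (k=6,j=1): S=78.8152, (K−S)⁺=21.1848, hold=20.4330 ⇒ V=21.1848 exercise | (k=6,j=2): S=89.8369, (K−S)⁺=10.1631, hold=9.4112 ⇒ V=10.1631 exercise | (k=6,j=3): S=102.4000, (K−S)⁺=0.0000, hold=1.8599 ⇒ V=1.8599 continue | (k=6,j=4): S=116.7199, (K−S)⁺=0.0000, hold=0.0000 ⇒ V=0.0000 continue | (k=6,j=5): S=133.0424, (K−S)⁺=0.0000, hold=0.0000 ⇒ V=0.0000 continue | (k=6,j=6): S=151.6475, (K−S)⁺=0.0000, hold=0.0000 ⇒ V=0.0000 continue  boundary S*=89.8369
step 5: (k=5,j=0): S=73.8223, (K−S)⁺=26.1777, hold=25.4259 ⇒ V=26.1777 exercise | (k=5,j=1): S=84.1458, (K−S)⁺=15.8542, hold=15.1023 ⇒ V=15.8542 exercise | (k=5,j=2): S=95.9130, (K−S)⁺=4.0870, hold=5.6244 ⇒ V=5.6244 continue | (k=5,j=3): S=109.3258, (K−S)⁺=0.0000, hold=0.8464 ⇒ V=0.8464 continue | (k=5,j=4): S=124.6142, (K−S)⁺=0.0000, hold=0.0000 ⇒ V=0.0000 continue | (k=5,j=5): S=142.0406, (K−S)⁺=0.0000, hold=0.0000 ⇒ V=0.0000 continue  boundary S*=84.1458
step 4: (k=4,j=0): S=78.8152, (K−S)⁺=21.1848, hold=20.4330 ⇒ V=21.1848 exercise | (k=4,j=1): S=89.8369, (K−S)⁺=10.1631, hold=10.2374 ⇒ V=10.2374 continue | (k=4,j=2): S=102.4000, (K−S)⁺=0.0000, hold=3.0144 ⇒ V=3.0144 continue | (k=4,j=3): S=116.7199, (K−S)⁺=0.0000, hold=0.3852 ⇒ V=0.3852 continue | (k=4,j=4): S=133.0424, (K−S)⁺=0.0000, hold=0.0000 ⇒ V=0.0000 continue  boundary S*=78.8152
step 3: (k=3,j=0): S=84.1458, (K−S)⁺=15.8542, hold=15.1423 ⇒ V=15.8542 exercise | (k=3,j=1): S=95.9130, (K−S)⁺=4.0870, hold=6.2787 ⇒ V=6.2787 continue | (k=3,j=2): S=109.3258, (K−S)⁺=0.0000, hold=1.5787 ⇒ V=1.5787 continue | (k=3,j=3): S=124.6142, (K−S)⁺=0.0000, hold=0.1753 ⇒ V=0.1753 continue  boundary S*=84.1458
step 2: (k=2,j=0): S=89.8369, (K−S)⁺=10.1631, hold=10.5890 ⇒ V=10.5890 continue | (k=2,j=1): S=102.4000, (K−S)⁺=0.0000, hold=3.7057 ⇒ V=3.7057 continue | (k=2,j=2): S=116.7199, (K−S)⁺=0.0000, hold=0.8126 ⇒ V=0.8126 continue  boundary S*=-
step 1: (k=1,j=0): S=95.9130, (K−S)⁺=4.0870, hold=6.8102 ⇒ V=6.8102 continue | (k=1,j=1): S=109.3258, (K−S)⁺=0.0000, hold=2.1231 ⇒ V=2.1231 continue  boundary S*=-
step 0: (k=0,j=0): S=102.4000, (K−S)⁺=0.0000, hold=4.2401 ⇒ V=4.2401 continue  boundary S*=-

price = 4.2401
boundary = - - - 84.1458 78.8152 84.1458 89.8369
tree:
4.2401
6.8102 2.1231
10.5890 3.7057 0.8126
15.8542 6.2787 1.5787 0.1753
21.1848 10.2374 3.0144 0.3852 0.0000
26.1777 15.8542 5.6244 0.8464 0.0000 0.0000
30.8544 21.1848 10.1631 1.8599 0.0000 0.0000 0.0000
35.2347 26.1777 15.8542 4.0870 0.0000 0.0000 0.0000 0.0000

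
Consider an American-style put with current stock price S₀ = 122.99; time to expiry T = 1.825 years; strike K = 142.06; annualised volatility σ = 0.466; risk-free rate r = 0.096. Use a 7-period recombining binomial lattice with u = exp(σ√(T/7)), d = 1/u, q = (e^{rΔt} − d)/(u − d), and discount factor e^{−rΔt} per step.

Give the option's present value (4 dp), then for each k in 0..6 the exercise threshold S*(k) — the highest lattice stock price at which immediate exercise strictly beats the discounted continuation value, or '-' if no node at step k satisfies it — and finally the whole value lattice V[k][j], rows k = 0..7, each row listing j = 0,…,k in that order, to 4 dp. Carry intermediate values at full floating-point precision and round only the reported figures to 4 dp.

price = 32.6224
boundary = - - 76.4183 60.2367 76.4183 96.9468 76.4183
tree:
32.6224
47.0500 19.4930
65.6417 30.3887 9.3137
81.8233 45.6983 16.2396 2.6851
94.5785 65.6417 27.5805 5.4362 0.0000
104.6327 81.8233 45.1132 11.0061 0.0000 0.0000
112.5579 94.5785 65.6417 22.2827 0.0000 0.0000 0.0000
118.8050 104.6327 81.8233 45.1132 0.0000 0.0000 0.0000 0.0000

params: Δt=0.26071 u=1.26863 d=0.78825 q=0.49355 e^(-rΔt)=0.97528
t_7 payoffs: 118.8050 104.6327 81.8233 45.1132 0.0000 0.0000 0.0000 0.0000
t_6: node(6,0) S=29.5021 payoff=112.5579 vs cont=109.0465 → 112.5579 [stop]  node(6,1) S=47.4815 payoff=94.5785 vs cont=91.0670 → 94.5785 [stop]  node(6,2) S=76.4183 payoff=65.6417 vs cont=62.1303 → 65.6417 [stop]  node(6,3) S=122.9900 payoff=19.0700 vs cont=22.2827 → 22.2827 [wait]  node(6,4) S=197.9440 payoff=0.0000 vs cont=0.0000 → 0.0000 [wait]  node(6,5) S=318.5772 payoff=0.0000 vs cont=0.0000 → 0.0000 [wait]  node(6,6) S=512.7282 payoff=0.0000 vs cont=0.0000 → 0.0000 [wait]  ⇒ S*(6)=76.4183
t_5: node(5,0) S=37.4273 payoff=104.6327 vs cont=101.1213 → 104.6327 [stop]  node(5,1) S=60.2367 payoff=81.8233 vs cont=78.3119 → 81.8233 [stop]  node(5,2) S=96.9468 payoff=45.1132 vs cont=43.1482 → 45.1132 [stop]  node(5,3) S=156.0293 payoff=0.0000 vs cont=11.0061 → 11.0061 [wait]  node(5,4) S=251.1184 payoff=0.0000 vs cont=0.0000 → 0.0000 [wait]  node(5,5) S=404.1578 payoff=0.0000 vs cont=0.0000 → 0.0000 [wait]  ⇒ S*(5)=96.9468
t_4: node(4,0) S=47.4815 payoff=94.5785 vs cont=91.0670 → 94.5785 [stop]  node(4,1) S=76.4183 payoff=65.6417 vs cont=62.1303 → 65.6417 [stop]  node(4,2) S=122.9900 payoff=19.0700 vs cont=27.5805 → 27.5805 [wait]  node(4,3) S=197.9440 payoff=0.0000 vs cont=5.4362 → 5.4362 [wait]  node(4,4) S=318.5772 payoff=0.0000 vs cont=0.0000 → 0.0000 [wait]  ⇒ S*(4)=76.4183
t_3: node(3,0) S=60.2367 payoff=81.8233 vs cont=78.3119 → 81.8233 [stop]  node(3,1) S=96.9468 payoff=45.1132 vs cont=45.6983 → 45.6983 [wait]  node(3,2) S=156.0293 payoff=0.0000 vs cont=16.2396 → 16.2396 [wait]  node(3,3) S=251.1184 payoff=0.0000 vs cont=2.6851 → 2.6851 [wait]  ⇒ S*(3)=60.2367
t_2: node(2,0) S=76.4183 payoff=65.6417 vs cont=62.4119 → 65.6417 [stop]  node(2,1) S=122.9900 payoff=19.0700 vs cont=30.3887 → 30.3887 [wait]  node(2,2) S=197.9440 payoff=0.0000 vs cont=9.3137 → 9.3137 [wait]  ⇒ S*(2)=76.4183
t_1: node(1,0) S=96.9468 payoff=45.1132 vs cont=47.0500 → 47.0500 [wait]  node(1,1) S=156.0293 payoff=0.0000 vs cont=19.4930 → 19.4930 [wait]  ⇒ S*(1)=-
t_0: node(0,0) S=122.9900 payoff=19.0700 vs cont=32.6224 → 32.6224 [wait]  ⇒ S*(0)=-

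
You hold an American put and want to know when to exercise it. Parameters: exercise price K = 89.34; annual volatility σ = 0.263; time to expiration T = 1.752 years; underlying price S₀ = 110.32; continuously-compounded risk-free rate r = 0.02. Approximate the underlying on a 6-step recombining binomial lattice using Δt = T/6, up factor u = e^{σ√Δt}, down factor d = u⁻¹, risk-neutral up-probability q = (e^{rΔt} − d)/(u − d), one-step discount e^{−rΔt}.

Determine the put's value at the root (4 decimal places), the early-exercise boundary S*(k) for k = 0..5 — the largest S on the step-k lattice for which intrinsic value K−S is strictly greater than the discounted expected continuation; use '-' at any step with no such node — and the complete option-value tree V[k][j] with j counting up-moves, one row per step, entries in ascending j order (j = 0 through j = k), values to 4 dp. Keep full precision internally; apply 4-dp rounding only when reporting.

price = 5.1470
boundary = - - - - 62.4843 72.0264
tree:
5.1470
8.1458 2.0257
12.5691 3.5485 0.4337
18.7744 6.1335 0.8472 0.0000
26.8557 10.4223 1.6548 0.0000 0.0000
35.1336 17.3136 3.2325 0.0000 0.0000 0.0000
42.3149 26.8557 6.3143 0.0000 0.0000 0.0000 0.0000

params: Δt=0.29200 u=1.15271 d=0.86752 q=0.48507 e^(-rΔt)=0.99418
t_6 payoffs: 42.3149 26.8557 6.3143 0.0000 0.0000 0.0000 0.0000
t_5: node(5,0) S=54.2064 payoff=35.1336 vs cont=34.6134 → 35.1336 [stop]  node(5,1) S=72.0264 payoff=17.3136 vs cont=16.7933 → 17.3136 [stop]  node(5,2) S=95.7047 payoff=0.0000 vs cont=3.2325 → 3.2325 [wait]  node(5,3) S=127.1672 payoff=0.0000 vs cont=0.0000 → 0.0000 [wait]  node(5,4) S=168.9727 payoff=0.0000 vs cont=0.0000 → 0.0000 [wait]  node(5,5) S=224.5216 payoff=0.0000 vs cont=0.0000 → 0.0000 [wait]  ⇒ S*(5)=72.0264
t_4: node(4,0) S=62.4843 payoff=26.8557 vs cont=26.3354 → 26.8557 [stop]  node(4,1) S=83.0257 payoff=6.3143 vs cont=10.4223 → 10.4223 [wait]  node(4,2) S=110.3200 payoff=0.0000 vs cont=1.6548 → 1.6548 [wait]  node(4,3) S=146.5871 payoff=0.0000 vs cont=0.0000 → 0.0000 [wait]  node(4,4) S=194.7769 payoff=0.0000 vs cont=0.0000 → 0.0000 [wait]  ⇒ S*(4)=62.4843
t_3: node(3,0) S=72.0264 payoff=17.3136 vs cont=18.7744 → 18.7744 [wait]  node(3,1) S=95.7047 payoff=0.0000 vs cont=6.1335 → 6.1335 [wait]  node(3,2) S=127.1672 payoff=0.0000 vs cont=0.8472 → 0.8472 [wait]  node(3,3) S=168.9727 payoff=0.0000 vs cont=0.0000 → 0.0000 [wait]  ⇒ S*(3)=-
t_2: node(2,0) S=83.0257 payoff=6.3143 vs cont=12.5691 → 12.5691 [wait]  node(2,1) S=110.3200 payoff=0.0000 vs cont=3.5485 → 3.5485 [wait]  node(2,2) S=146.5871 payoff=0.0000 vs cont=0.4337 → 0.4337 [wait]  ⇒ S*(2)=-
t_1: node(1,0) S=95.7047 payoff=0.0000 vs cont=8.1458 → 8.1458 [wait]  node(1,1) S=127.1672 payoff=0.0000 vs cont=2.0257 → 2.0257 [wait]  ⇒ S*(1)=-
t_0: node(0,0) S=110.3200 payoff=0.0000 vs cont=5.1470 → 5.1470 [wait]  ⇒ S*(0)=-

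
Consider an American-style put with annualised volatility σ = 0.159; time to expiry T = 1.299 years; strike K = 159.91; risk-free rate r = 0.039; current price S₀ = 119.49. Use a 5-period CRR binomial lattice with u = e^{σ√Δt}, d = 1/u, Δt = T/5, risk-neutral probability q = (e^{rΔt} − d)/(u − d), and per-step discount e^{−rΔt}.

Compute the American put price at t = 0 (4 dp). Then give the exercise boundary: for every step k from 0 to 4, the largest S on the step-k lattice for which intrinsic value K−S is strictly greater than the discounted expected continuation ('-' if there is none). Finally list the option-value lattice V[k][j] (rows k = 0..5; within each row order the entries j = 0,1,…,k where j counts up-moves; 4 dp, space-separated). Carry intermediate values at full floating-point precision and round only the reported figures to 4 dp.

params: Δt=0.25980 u=1.08442 d=0.92215 q=0.54251 e^(-rΔt)=0.98992
t_5 payoffs: 80.2302 66.2095 49.7218 30.3329 7.5323 0.0000
t_4: node(4,0) S=86.4062 payoff=73.5038 vs cont=71.8917 → 73.5038 [stop]  node(4,1) S=101.6104 payoff=58.2996 vs cont=56.6875 → 58.2996 [stop]  node(4,2) S=119.4900 payoff=40.4200 vs cont=38.8079 → 40.4200 [stop]  node(4,3) S=140.5157 payoff=19.3943 vs cont=17.7823 → 19.3943 [stop]  node(4,4) S=165.2411 payoff=0.0000 vs cont=3.4112 → 3.4112 [wait]  ⇒ S*(4)=140.5157
t_3: node(3,0) S=93.7005 payoff=66.2095 vs cont=64.5975 → 66.2095 [stop]  node(3,1) S=110.1882 payoff=49.7218 vs cont=48.1098 → 49.7218 [stop]  node(3,2) S=129.5771 payoff=30.3329 vs cont=28.7209 → 30.3329 [stop]  node(3,3) S=152.3777 payoff=7.5323 vs cont=10.6152 → 10.6152 [wait]  ⇒ S*(3)=129.5771
t_2: node(2,0) S=101.6104 payoff=58.2996 vs cont=56.6875 → 58.2996 [stop]  node(2,1) S=119.4900 payoff=40.4200 vs cont=38.8079 → 40.4200 [stop]  node(2,2) S=140.5157 payoff=19.3943 vs cont=19.4379 → 19.4379 [wait]  ⇒ S*(2)=119.4900
t_1: node(1,0) S=110.1882 payoff=49.7218 vs cont=48.1098 → 49.7218 [stop]  node(1,1) S=129.5771 payoff=30.3329 vs cont=28.7443 → 30.3329 [stop]  ⇒ S*(1)=129.5771
t_0: node(0,0) S=119.4900 payoff=40.4200 vs cont=38.8079 → 40.4200 [stop]  ⇒ S*(0)=119.4900

price = 40.4200
boundary = 119.4900 129.5771 119.4900 129.5771 140.5157
tree:
40.4200
49.7218 30.3329
58.2996 40.4200 19.4379
66.2095 49.7218 30.3329 10.6152
73.5038 58.2996 40.4200 19.3943 3.4112
80.2302 66.2095 49.7218 30.3329 7.5323 0.0000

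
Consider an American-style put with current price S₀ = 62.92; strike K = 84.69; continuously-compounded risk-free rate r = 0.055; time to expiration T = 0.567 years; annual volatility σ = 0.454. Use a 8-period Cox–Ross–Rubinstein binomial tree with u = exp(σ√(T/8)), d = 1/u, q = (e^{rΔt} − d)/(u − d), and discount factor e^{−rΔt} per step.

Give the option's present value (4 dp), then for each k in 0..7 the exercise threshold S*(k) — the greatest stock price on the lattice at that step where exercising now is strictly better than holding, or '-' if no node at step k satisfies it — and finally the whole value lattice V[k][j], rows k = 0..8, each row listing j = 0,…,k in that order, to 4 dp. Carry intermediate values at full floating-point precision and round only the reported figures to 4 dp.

Δt=0.07087  u=1.12847  d=0.88615  q=0.48594  discount=0.99611
step 8 (expiry): payoffs max(K−S,0) = 60.7646 54.2222 45.8907 35.2810 21.7700 4.5644 0.0000 0.0000 0.0000
step 7: (k=7,j=0): S=26.9992, (K−S)⁺=57.6908, hold=57.3614 ⇒ V=57.6908 exercise | (k=7,j=1): S=34.3821, (K−S)⁺=50.3079, hold=49.9784 ⇒ V=50.3079 exercise | (k=7,j=2): S=43.7840, (K−S)⁺=40.9060, hold=40.5766 ⇒ V=40.9060 exercise | (k=7,j=3): S=55.7568, (K−S)⁺=28.9332, hold=28.6038 ⇒ V=28.9332 exercise | (k=7,j=4): S=71.0035, (K−S)⁺=13.6865, hold=13.3570 ⇒ V=13.6865 exercise | (k=7,j=5): S=90.4196, (K−S)⁺=0.0000, hold=2.3373 ⇒ V=2.3373 continue | (k=7,j=6): S=115.1449, (K−S)⁺=0.0000, hold=0.0000 ⇒ V=0.0000 continue | (k=7,j=7): S=146.6315, (K−S)⁺=0.0000, hold=0.0000 ⇒ V=0.0000 continue  boundary S*=71.0035
step 6: (k=6,j=0): S=30.4678, (K−S)⁺=54.2222, hold=53.8927 ⇒ V=54.2222 exercise | (k=6,j=1): S=38.7993, (K−S)⁺=45.8907, hold=45.5612 ⇒ V=45.8907 exercise | (k=6,j=2): S=49.4090, (K−S)⁺=35.2810, hold=34.9515 ⇒ V=35.2810 exercise | (k=6,j=3): S=62.9200, (K−S)⁺=21.7700, hold=21.4405 ⇒ V=21.7700 exercise | (k=6,j=4): S=80.1256, (K−S)⁺=4.5644, hold=8.1397 ⇒ V=8.1397 continue | (k=6,j=5): S=102.0360, (K−S)⁺=0.0000, hold=1.1968 ⇒ V=1.1968 continue | (k=6,j=6): S=129.9380, (K−S)⁺=0.0000, hold=0.0000 ⇒ V=0.0000 continue  boundary S*=62.9200
step 5: (k=5,j=0): S=34.3821, (K−S)⁺=50.3079, hold=49.9784 ⇒ V=50.3079 exercise | (k=5,j=1): S=43.7840, (K−S)⁺=40.9060, hold=40.5766 ⇒ V=40.9060 exercise | (k=5,j=2): S=55.7568, (K−S)⁺=28.9332, hold=28.6038 ⇒ V=28.9332 exercise | (k=5,j=3): S=71.0035, (K−S)⁺=13.6865, hold=15.0876 ⇒ V=15.0876 continue | (k=5,j=4): S=90.4196, (K−S)⁺=0.0000, hold=4.7473 ⇒ V=4.7473 continue | (k=5,j=5): S=115.1449, (K−S)⁺=0.0000, hold=0.6128 ⇒ V=0.6128 continue  boundary S*=55.7568
step 4: (k=4,j=0): S=38.7993, (K−S)⁺=45.8907, hold=45.5612 ⇒ V=45.8907 exercise | (k=4,j=1): S=49.4090, (K−S)⁺=35.2810, hold=34.9515 ⇒ V=35.2810 exercise | (k=4,j=2): S=62.9200, (K−S)⁺=21.7700, hold=22.1187 ⇒ V=22.1187 continue | (k=4,j=3): S=80.1256, (K−S)⁺=4.5644, hold=10.0237 ⇒ V=10.0237 continue | (k=4,j=4): S=102.0360, (K−S)⁺=0.0000, hold=2.7276 ⇒ V=2.7276 continue  boundary S*=49.4090
step 3: (k=3,j=0): S=43.7840, (K−S)⁺=40.9060, hold=40.5766 ⇒ V=40.9060 exercise | (k=3,j=1): S=55.7568, (K−S)⁺=28.9332, hold=28.7725 ⇒ V=28.9332 exercise | (k=3,j=2): S=71.0035, (K−S)⁺=13.6865, hold=16.1781 ⇒ V=16.1781 continue | (k=3,j=3): S=90.4196, (K−S)⁺=0.0000, hold=6.4530 ⇒ V=6.4530 continue  boundary S*=55.7568
step 2: (k=2,j=0): S=49.4090, (K−S)⁺=35.2810, hold=34.9515 ⇒ V=35.2810 exercise | (k=2,j=1): S=62.9200, (K−S)⁺=21.7700, hold=22.6466 ⇒ V=22.6466 continue | (k=2,j=2): S=80.1256, (K−S)⁺=4.5644, hold=11.4078 ⇒ V=11.4078 continue  boundary S*=49.4090
step 1: (k=1,j=0): S=55.7568, (K−S)⁺=28.9332, hold=29.0281 ⇒ V=29.0281 continue | (k=1,j=1): S=71.0035, (K−S)⁺=13.6865, hold=17.1183 ⇒ V=17.1183 continue  boundary S*=-
step 0: (k=0,j=0): S=62.9200, (K−S)⁺=21.7700, hold=23.1503 ⇒ V=23.1503 continue  boundary S*=-

price = 23.1503
boundary = - - 49.4090 55.7568 49.4090 55.7568 62.9200 71.0035
tree:
23.1503
29.0281 17.1183
35.2810 22.6466 11.4078
40.9060 28.9332 16.1781 6.4530
45.8907 35.2810 22.1187 10.0237 2.7276
50.3079 40.9060 28.9332 15.0876 4.7473 0.6128
54.2222 45.8907 35.2810 21.7700 8.1397 1.1968 0.0000
57.6908 50.3079 40.9060 28.9332 13.6865 2.3373 0.0000 0.0000
60.7646 54.2222 45.8907 35.2810 21.7700 4.5644 0.0000 0.0000 0.0000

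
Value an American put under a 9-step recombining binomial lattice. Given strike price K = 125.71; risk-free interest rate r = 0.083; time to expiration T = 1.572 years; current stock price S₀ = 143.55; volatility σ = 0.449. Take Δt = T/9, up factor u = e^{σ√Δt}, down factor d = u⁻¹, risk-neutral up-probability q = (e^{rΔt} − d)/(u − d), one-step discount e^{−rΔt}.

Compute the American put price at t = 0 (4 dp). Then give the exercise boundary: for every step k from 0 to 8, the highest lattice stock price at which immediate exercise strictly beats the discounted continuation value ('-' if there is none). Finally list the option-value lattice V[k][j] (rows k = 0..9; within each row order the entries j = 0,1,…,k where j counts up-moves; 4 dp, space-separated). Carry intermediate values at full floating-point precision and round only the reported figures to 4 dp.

Δt=0.17467, u=1.20641, d=0.82890, q=0.49191, disc=e^(-rΔt)=0.98561
k=9 terminal: V=max(K-S,0) → 99.1920 87.1149 69.5375 43.9548 6.7209 0.0000 0.0000 0.0000 0.0000 0.0000
k=8: j=0 S=31.9916 intr=93.7184 cont=91.9091 V=93.7184[EX]; j=1 S=46.5616 intr=79.1484 cont=77.3391 V=79.1484[EX]; j=2 S=67.7672 intr=57.9428 cont=56.1335 V=57.9428[EX]; j=3 S=98.6305 intr=27.0795 cont=25.2701 V=27.0795[EX]; j=4 S=143.5500 intr=0.0000 cont=3.3657 V=3.3657[hold]; j=5 S=208.9272 intr=0.0000 cont=0.0000 V=0.0000[hold]; j=6 S=304.0792 intr=0.0000 cont=0.0000 V=0.0000[hold]; j=7 S=442.5665 intr=0.0000 cont=0.0000 V=0.0000[hold]; j=8 S=644.1252 intr=0.0000 cont=0.0000 V=0.0000[hold]  S*(8)=98.6305
k=7: j=0 S=38.5951 intr=87.1149 cont=85.3056 V=87.1149[EX]; j=1 S=56.1725 intr=69.5375 cont=67.7282 V=69.5375[EX]; j=2 S=81.7552 intr=43.9548 cont=42.1455 V=43.9548[EX]; j=3 S=118.9891 intr=6.7209 cont=15.1926 V=15.1926[hold]; j=4 S=173.1805 intr=0.0000 cont=1.6855 V=1.6855[hold]; j=5 S=252.0524 intr=0.0000 cont=0.0000 V=0.0000[hold]; j=6 S=366.8450 intr=0.0000 cont=0.0000 V=0.0000[hold]; j=7 S=533.9178 intr=0.0000 cont=0.0000 V=0.0000[hold]  S*(7)=81.7552
k=6: j=0 S=46.5616 intr=79.1484 cont=77.3391 V=79.1484[EX]; j=1 S=67.7672 intr=57.9428 cont=56.1335 V=57.9428[EX]; j=2 S=98.6305 intr=27.0795 cont=29.3775 V=29.3775[hold]; j=3 S=143.5500 intr=0.0000 cont=8.4253 V=8.4253[hold]; j=4 S=208.9272 intr=0.0000 cont=0.8440 V=0.8440[hold]; j=5 S=304.0792 intr=0.0000 cont=0.0000 V=0.0000[hold]; j=6 S=442.5665 intr=0.0000 cont=0.0000 V=0.0000[hold]  S*(6)=67.7672
k=5: j=0 S=56.1725 intr=69.5375 cont=67.7282 V=69.5375[EX]; j=1 S=81.7552 intr=43.9548 cont=43.2596 V=43.9548[EX]; j=2 S=118.9891 intr=6.7209 cont=18.7965 V=18.7965[hold]; j=3 S=173.1805 intr=0.0000 cont=4.6285 V=4.6285[hold]; j=4 S=252.0524 intr=0.0000 cont=0.4227 V=0.4227[hold]; j=5 S=366.8450 intr=0.0000 cont=0.0000 V=0.0000[hold]  S*(5)=81.7552
k=4: j=0 S=67.7672 intr=57.9428 cont=56.1335 V=57.9428[EX]; j=1 S=98.6305 intr=27.0795 cont=31.1247 V=31.1247[hold]; j=2 S=143.5500 intr=0.0000 cont=11.6569 V=11.6569[hold]; j=3 S=208.9272 intr=0.0000 cont=2.5228 V=2.5228[hold]; j=4 S=304.0792 intr=0.0000 cont=0.2117 V=0.2117[hold]  S*(4)=67.7672
k=3: j=0 S=81.7552 intr=43.9548 cont=44.1067 V=44.1067[hold]; j=1 S=118.9891 intr=6.7209 cont=21.2382 V=21.2382[hold]; j=2 S=173.1805 intr=0.0000 cont=7.0607 V=7.0607[hold]; j=3 S=252.0524 intr=0.0000 cont=1.3660 V=1.3660[hold]  S*(3)=-
k=2: j=0 S=98.6305 intr=27.0795 cont=32.3846 V=32.3846[hold]; j=1 S=143.5500 intr=0.0000 cont=14.0589 V=14.0589[hold]; j=2 S=208.9272 intr=0.0000 cont=4.1981 V=4.1981[hold]  S*(2)=-
k=1: j=0 S=118.9891 intr=6.7209 cont=23.0337 V=23.0337[hold]; j=1 S=173.1805 intr=0.0000 cont=9.0758 V=9.0758[hold]  S*(1)=-
k=0: j=0 S=143.5500 intr=0.0000 cont=15.9350 V=15.9350[hold]  S*(0)=-

price = 15.9350
boundary = - - - - 67.7672 81.7552 67.7672 81.7552 98.6305
tree:
15.9350
23.0337 9.0758
32.3846 14.0589 4.1981
44.1067 21.2382 7.0607 1.3660
57.9428 31.1247 11.6569 2.5228 0.2117
69.5375 43.9548 18.7965 4.6285 0.4227 0.0000
79.1484 57.9428 29.3775 8.4253 0.8440 0.0000 0.0000
87.1149 69.5375 43.9548 15.1926 1.6855 0.0000 0.0000 0.0000
93.7184 79.1484 57.9428 27.0795 3.3657 0.0000 0.0000 0.0000 0.0000
99.1920 87.1149 69.5375 43.9548 6.7209 0.0000 0.0000 0.0000 0.0000 0.0000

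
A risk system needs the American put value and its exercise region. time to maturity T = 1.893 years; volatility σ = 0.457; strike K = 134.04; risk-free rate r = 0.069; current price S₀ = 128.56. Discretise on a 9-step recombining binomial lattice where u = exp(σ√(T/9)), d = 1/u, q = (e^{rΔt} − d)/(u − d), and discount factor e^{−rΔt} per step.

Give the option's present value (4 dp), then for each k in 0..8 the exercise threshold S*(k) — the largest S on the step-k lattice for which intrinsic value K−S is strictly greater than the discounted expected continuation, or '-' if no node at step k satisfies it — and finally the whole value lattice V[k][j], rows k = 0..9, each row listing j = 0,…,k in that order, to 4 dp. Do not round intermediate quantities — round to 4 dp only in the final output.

Δt=0.21033, u=1.23317, d=0.81092, q=0.48241, disc=e^(-rΔt)=0.98559
k=9 terminal: V=max(K-S,0) → 114.5464 104.3958 88.9596 65.4857 29.7885 0.0000 0.0000 0.0000 0.0000 0.0000
k=8: j=0 S=24.0390 intr=110.0010 cont=108.0697 V=110.0010[EX]; j=1 S=36.5564 intr=97.4836 cont=95.5523 V=97.4836[EX]; j=2 S=55.5918 intr=78.4482 cont=76.5169 V=78.4482[EX]; j=3 S=84.5393 intr=49.5007 cont=47.5695 V=49.5007[EX]; j=4 S=128.5600 intr=5.4800 cont=15.1960 V=15.1960[hold]; j=5 S=195.5029 intr=0.0000 cont=0.0000 V=0.0000[hold]; j=6 S=297.3040 intr=0.0000 cont=0.0000 V=0.0000[hold]; j=7 S=452.1142 intr=0.0000 cont=0.0000 V=0.0000[hold]; j=8 S=687.5362 intr=0.0000 cont=0.0000 V=0.0000[hold]  S*(8)=84.5393
k=7: j=0 S=29.6442 intr=104.3958 cont=102.4645 V=104.3958[EX]; j=1 S=45.0804 intr=88.9596 cont=87.0284 V=88.9596[EX]; j=2 S=68.5543 intr=65.4857 cont=63.5544 V=65.4857[EX]; j=3 S=104.2515 intr=29.7885 cont=32.4769 V=32.4769[hold]; j=4 S=158.5366 intr=0.0000 cont=7.7519 V=7.7519[hold]; j=5 S=241.0888 intr=0.0000 cont=0.0000 V=0.0000[hold]; j=6 S=366.6270 intr=0.0000 cont=0.0000 V=0.0000[hold]; j=7 S=557.5347 intr=0.0000 cont=0.0000 V=0.0000[hold]  S*(7)=68.5543
k=6: j=0 S=36.5564 intr=97.4836 cont=95.5523 V=97.4836[EX]; j=1 S=55.5918 intr=78.4482 cont=76.5169 V=78.4482[EX]; j=2 S=84.5393 intr=49.5007 cont=48.8477 V=49.5007[EX]; j=3 S=128.5600 intr=5.4800 cont=20.2531 V=20.2531[hold]; j=4 S=195.5029 intr=0.0000 cont=3.9545 V=3.9545[hold]; j=5 S=297.3040 intr=0.0000 cont=0.0000 V=0.0000[hold]; j=6 S=452.1142 intr=0.0000 cont=0.0000 V=0.0000[hold]  S*(6)=84.5393
k=5: j=0 S=45.0804 intr=88.9596 cont=87.0284 V=88.9596[EX]; j=1 S=68.5543 intr=65.4857 cont=63.5544 V=65.4857[EX]; j=2 S=104.2515 intr=29.7885 cont=34.8813 V=34.8813[hold]; j=3 S=158.5366 intr=0.0000 cont=12.2119 V=12.2119[hold]; j=4 S=241.0888 intr=0.0000 cont=2.0173 V=2.0173[hold]; j=5 S=366.6270 intr=0.0000 cont=0.0000 V=0.0000[hold]  S*(5)=68.5543
k=4: j=0 S=55.5918 intr=78.4482 cont=76.5169 V=78.4482[EX]; j=1 S=84.5393 intr=49.5007 cont=49.9909 V=49.9909[hold]; j=2 S=128.5600 intr=5.4800 cont=23.6003 V=23.6003[hold]; j=3 S=195.5029 intr=0.0000 cont=7.1888 V=7.1888[hold]; j=4 S=297.3040 intr=0.0000 cont=1.0291 V=1.0291[hold]  S*(4)=55.5918
k=3: j=0 S=68.5543 intr=65.4857 cont=63.7875 V=65.4857[EX]; j=1 S=104.2515 intr=29.7885 cont=36.7228 V=36.7228[hold]; j=2 S=158.5366 intr=0.0000 cont=15.4572 V=15.4572[hold]; j=3 S=241.0888 intr=0.0000 cont=4.1565 V=4.1565[hold]  S*(3)=68.5543
k=2: j=0 S=84.5393 intr=49.5007 cont=50.8665 V=50.8665[hold]; j=1 S=128.5600 intr=5.4800 cont=26.0827 V=26.0827[hold]; j=2 S=195.5029 intr=0.0000 cont=9.8614 V=9.8614[hold]  S*(2)=-
k=1: j=0 S=104.2515 intr=29.7885 cont=38.3498 V=38.3498[hold]; j=1 S=158.5366 intr=0.0000 cont=17.9942 V=17.9942[hold]  S*(1)=-
k=0: j=0 S=128.5600 intr=5.4800 cont=28.1189 V=28.1189[hold]  S*(0)=-

price = 28.1189
boundary = - - - 68.5543 55.5918 68.5543 84.5393 68.5543 84.5393
tree:
28.1189
38.3498 17.9942
50.8665 26.0827 9.8614
65.4857 36.7228 15.4572 4.1565
78.4482 49.9909 23.6003 7.1888 1.0291
88.9596 65.4857 34.8813 12.2119 2.0173 0.0000
97.4836 78.4482 49.5007 20.2531 3.9545 0.0000 0.0000
104.3958 88.9596 65.4857 32.4769 7.7519 0.0000 0.0000 0.0000
110.0010 97.4836 78.4482 49.5007 15.1960 0.0000 0.0000 0.0000 0.0000
114.5464 104.3958 88.9596 65.4857 29.7885 0.0000 0.0000 0.0000 0.0000 0.0000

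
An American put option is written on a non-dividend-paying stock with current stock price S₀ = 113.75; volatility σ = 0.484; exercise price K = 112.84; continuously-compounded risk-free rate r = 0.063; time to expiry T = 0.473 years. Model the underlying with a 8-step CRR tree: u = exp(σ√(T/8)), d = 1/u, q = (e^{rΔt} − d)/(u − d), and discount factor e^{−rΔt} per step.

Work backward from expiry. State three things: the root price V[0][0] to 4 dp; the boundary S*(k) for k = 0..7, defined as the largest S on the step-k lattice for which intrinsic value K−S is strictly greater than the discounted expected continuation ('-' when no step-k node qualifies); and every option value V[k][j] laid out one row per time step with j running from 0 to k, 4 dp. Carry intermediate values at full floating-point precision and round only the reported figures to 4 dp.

price = 12.7647
boundary = - - - - 71.0407 79.9131 89.8937 79.9131
tree:
12.7647
18.1327 7.1952
24.9298 11.0954 3.1325
32.9928 16.6083 5.3601 0.8047
41.7993 23.9480 8.9864 1.5727 0.0000
49.6867 32.9269 14.6520 3.0737 0.0000 0.0000
56.6984 41.7993 22.9463 6.0073 0.0000 0.0000 0.0000
62.9316 49.6867 32.9269 11.7407 0.0000 0.0000 0.0000 0.0000
68.4727 56.6984 41.7993 22.9463 0.0000 0.0000 0.0000 0.0000 0.0000

params: Δt=0.05912 u=1.12489 d=0.88897 q=0.48643 e^(-rΔt)=0.99628
t_8 payoffs: 68.4727 56.6984 41.7993 22.9463 0.0000 0.0000 0.0000 0.0000 0.0000
t_7: node(7,0) S=49.9084 payoff=62.9316 vs cont=62.5121 → 62.9316 [stop]  node(7,1) S=63.1533 payoff=49.6867 vs cont=49.2672 → 49.6867 [stop]  node(7,2) S=79.9131 payoff=32.9269 vs cont=32.5073 → 32.9269 [stop]  node(7,3) S=101.1208 payoff=11.7192 vs cont=11.7407 → 11.7407 [wait]  node(7,4) S=127.9565 payoff=0.0000 vs cont=0.0000 → 0.0000 [wait]  node(7,5) S=161.9141 payoff=0.0000 vs cont=0.0000 → 0.0000 [wait]  node(7,6) S=204.8835 payoff=0.0000 vs cont=0.0000 → 0.0000 [wait]  node(7,7) S=259.2562 payoff=0.0000 vs cont=0.0000 → 0.0000 [wait]  ⇒ S*(7)=79.9131
t_6: node(6,0) S=56.1416 payoff=56.6984 vs cont=56.2789 → 56.6984 [stop]  node(6,1) S=71.0407 payoff=41.7993 vs cont=41.3798 → 41.7993 [stop]  node(6,2) S=89.8937 payoff=22.9463 vs cont=22.5372 → 22.9463 [stop]  node(6,3) S=113.7500 payoff=0.0000 vs cont=6.0073 → 6.0073 [wait]  node(6,4) S=143.9374 payoff=0.0000 vs cont=0.0000 → 0.0000 [wait]  node(6,5) S=182.1360 payoff=0.0000 vs cont=0.0000 → 0.0000 [wait]  node(6,6) S=230.4719 payoff=0.0000 vs cont=0.0000 → 0.0000 [wait]  ⇒ S*(6)=89.8937
t_5: node(5,0) S=63.1533 payoff=49.6867 vs cont=49.2672 → 49.6867 [stop]  node(5,1) S=79.9131 payoff=32.9269 vs cont=32.5073 → 32.9269 [stop]  node(5,2) S=101.1208 payoff=11.7192 vs cont=14.6520 → 14.6520 [wait]  node(5,3) S=127.9565 payoff=0.0000 vs cont=3.0737 → 3.0737 [wait]  node(5,4) S=161.9141 payoff=0.0000 vs cont=0.0000 → 0.0000 [wait]  node(5,5) S=204.8835 payoff=0.0000 vs cont=0.0000 → 0.0000 [wait]  ⇒ S*(5)=79.9131
t_4: node(4,0) S=71.0407 payoff=41.7993 vs cont=41.3798 → 41.7993 [stop]  node(4,1) S=89.8937 payoff=22.9463 vs cont=23.9480 → 23.9480 [wait]  node(4,2) S=113.7500 payoff=0.0000 vs cont=8.9864 → 8.9864 [wait]  node(4,3) S=143.9374 payoff=0.0000 vs cont=1.5727 → 1.5727 [wait]  node(4,4) S=182.1360 payoff=0.0000 vs cont=0.0000 → 0.0000 [wait]  ⇒ S*(4)=71.0407
t_3: node(3,0) S=79.9131 payoff=32.9269 vs cont=32.9928 → 32.9928 [wait]  node(3,1) S=101.1208 payoff=11.7192 vs cont=16.6083 → 16.6083 [wait]  node(3,2) S=127.9565 payoff=0.0000 vs cont=5.3601 → 5.3601 [wait]  node(3,3) S=161.9141 payoff=0.0000 vs cont=0.8047 → 0.8047 [wait]  ⇒ S*(3)=-
t_2: node(2,0) S=89.8937 payoff=22.9463 vs cont=24.9298 → 24.9298 [wait]  node(2,1) S=113.7500 payoff=0.0000 vs cont=11.0954 → 11.0954 [wait]  node(2,2) S=143.9374 payoff=0.0000 vs cont=3.1325 → 3.1325 [wait]  ⇒ S*(2)=-
t_1: node(1,0) S=101.1208 payoff=11.7192 vs cont=18.1327 → 18.1327 [wait]  node(1,1) S=127.9565 payoff=0.0000 vs cont=7.1952 → 7.1952 [wait]  ⇒ S*(1)=-
t_0: node(0,0) S=113.7500 payoff=0.0000 vs cont=12.7647 → 12.7647 [wait]  ⇒ S*(0)=-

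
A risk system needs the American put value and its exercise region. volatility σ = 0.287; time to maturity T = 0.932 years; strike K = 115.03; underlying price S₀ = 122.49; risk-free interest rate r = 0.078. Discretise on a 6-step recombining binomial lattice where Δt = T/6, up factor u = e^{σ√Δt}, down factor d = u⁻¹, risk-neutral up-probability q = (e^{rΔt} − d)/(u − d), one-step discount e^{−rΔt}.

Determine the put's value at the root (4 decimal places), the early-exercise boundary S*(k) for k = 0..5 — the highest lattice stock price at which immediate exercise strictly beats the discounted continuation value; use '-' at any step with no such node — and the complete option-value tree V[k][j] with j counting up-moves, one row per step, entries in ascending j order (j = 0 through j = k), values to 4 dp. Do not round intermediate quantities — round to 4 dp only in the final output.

Δt=0.15533, u=1.11976, d=0.89305, q=0.52552, disc=e^(-rΔt)=0.98796
k=6 terminal: V=max(K-S,0) → 52.8926 37.1183 17.3397 0.0000 0.0000 0.0000 0.0000
k=5: j=0 S=69.5790 intr=45.4510 cont=44.0657 V=45.4510[EX]; j=1 S=87.2423 intr=27.7877 cont=26.4024 V=27.7877[EX]; j=2 S=109.3896 intr=5.6404 cont=8.1283 V=8.1283[hold]; j=3 S=137.1593 intr=0.0000 cont=0.0000 V=0.0000[hold]; j=4 S=171.9785 intr=0.0000 cont=0.0000 V=0.0000[hold]; j=5 S=215.6370 intr=0.0000 cont=0.0000 V=0.0000[hold]  S*(5)=87.2423
k=4: j=0 S=77.9117 intr=37.1183 cont=35.7330 V=37.1183[EX]; j=1 S=97.6903 intr=17.3397 cont=17.2461 V=17.3397[EX]; j=2 S=122.4900 intr=0.0000 cont=3.8103 V=3.8103[hold]; j=3 S=153.5853 intr=0.0000 cont=0.0000 V=0.0000[hold]; j=4 S=192.5745 intr=0.0000 cont=0.0000 V=0.0000[hold]  S*(4)=97.6903
k=3: j=0 S=87.2423 intr=27.7877 cont=26.4024 V=27.7877[EX]; j=1 S=109.3896 intr=5.6404 cont=10.1065 V=10.1065[hold]; j=2 S=137.1593 intr=0.0000 cont=1.7861 V=1.7861[hold]; j=3 S=171.9785 intr=0.0000 cont=0.0000 V=0.0000[hold]  S*(3)=87.2423
k=2: j=0 S=97.6903 intr=17.3397 cont=18.2731 V=18.2731[hold]; j=1 S=122.4900 intr=0.0000 cont=5.6649 V=5.6649[hold]; j=2 S=153.5853 intr=0.0000 cont=0.8373 V=0.8373[hold]  S*(2)=-
k=1: j=0 S=109.3896 intr=5.6404 cont=11.5070 V=11.5070[hold]; j=1 S=137.1593 intr=0.0000 cont=3.0902 V=3.0902[hold]  S*(1)=-
k=0: j=0 S=122.4900 intr=0.0000 cont=6.9985 V=6.9985[hold]  S*(0)=-

price = 6.9985
boundary = - - - 87.2423 97.6903 87.2423
tree:
6.9985
11.5070 3.0902
18.2731 5.6649 0.8373
27.7877 10.1065 1.7861 0.0000
37.1183 17.3397 3.8103 0.0000 0.0000
45.4510 27.7877 8.1283 0.0000 0.0000 0.0000
52.8926 37.1183 17.3397 0.0000 0.0000 0.0000 0.0000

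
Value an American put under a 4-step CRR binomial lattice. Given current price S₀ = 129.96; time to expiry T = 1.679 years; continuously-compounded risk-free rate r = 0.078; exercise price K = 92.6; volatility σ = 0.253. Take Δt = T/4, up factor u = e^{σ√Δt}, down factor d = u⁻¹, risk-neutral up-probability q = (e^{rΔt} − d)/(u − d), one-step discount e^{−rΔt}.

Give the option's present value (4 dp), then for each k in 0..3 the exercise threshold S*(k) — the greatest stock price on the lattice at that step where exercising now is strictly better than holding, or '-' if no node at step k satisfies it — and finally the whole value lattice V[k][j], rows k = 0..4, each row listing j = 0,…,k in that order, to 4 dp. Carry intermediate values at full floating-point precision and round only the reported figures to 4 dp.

Δt=0.41975, u=1.17811, d=0.84882, q=0.56018, disc=e^(-rΔt)=0.96779
k=4 terminal: V=max(K-S,0) → 25.1376 0.0000 0.0000 0.0000 0.0000
k=3: j=0 S=79.4784 intr=13.1216 cont=10.6998 V=13.1216[EX]; j=1 S=110.3120 intr=0.0000 cont=0.0000 V=0.0000[hold]; j=2 S=153.1076 intr=0.0000 cont=0.0000 V=0.0000[hold]; j=3 S=212.5056 intr=0.0000 cont=0.0000 V=0.0000[hold]  S*(3)=79.4784
k=2: j=0 S=93.6345 intr=0.0000 cont=5.5852 V=5.5852[hold]; j=1 S=129.9600 intr=0.0000 cont=0.0000 V=0.0000[hold]; j=2 S=180.3780 intr=0.0000 cont=0.0000 V=0.0000[hold]  S*(2)=-
k=1: j=0 S=110.3120 intr=0.0000 cont=2.3773 V=2.3773[hold]; j=1 S=153.1076 intr=0.0000 cont=0.0000 V=0.0000[hold]  S*(1)=-
k=0: j=0 S=129.9600 intr=0.0000 cont=1.0119 V=1.0119[hold]  S*(0)=-

price = 1.0119
boundary = - - - 79.4784
tree:
1.0119
2.3773 0.0000
5.5852 0.0000 0.0000
13.1216 0.0000 0.0000 0.0000
25.1376 0.0000 0.0000 0.0000 0.0000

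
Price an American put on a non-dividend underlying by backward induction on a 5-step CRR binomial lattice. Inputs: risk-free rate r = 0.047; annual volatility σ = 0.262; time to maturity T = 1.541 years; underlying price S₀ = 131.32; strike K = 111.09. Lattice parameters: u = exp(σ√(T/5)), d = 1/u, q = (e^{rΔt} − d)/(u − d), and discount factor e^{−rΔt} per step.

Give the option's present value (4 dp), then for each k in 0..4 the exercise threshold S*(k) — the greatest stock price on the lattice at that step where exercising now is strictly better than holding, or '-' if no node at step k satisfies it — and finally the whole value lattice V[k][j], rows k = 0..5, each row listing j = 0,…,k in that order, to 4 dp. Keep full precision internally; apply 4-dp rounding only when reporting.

params: Δt=0.30820 u=1.15656 d=0.86463 q=0.51368 e^(-rΔt)=0.98562
t_5 payoffs: 47.6319 26.2062 0.0000 0.0000 0.0000 0.0000
t_4: node(4,0) S=73.3932 payoff=37.6968 vs cont=36.0992 → 37.6968 [stop]  node(4,1) S=98.1733 payoff=12.9167 vs cont=12.5613 → 12.9167 [stop]  node(4,2) S=131.3200 payoff=0.0000 vs cont=0.0000 → 0.0000 [wait]  node(4,3) S=175.6581 payoff=0.0000 vs cont=0.0000 → 0.0000 [wait]  node(4,4) S=234.9663 payoff=0.0000 vs cont=0.0000 → 0.0000 [wait]  ⇒ S*(4)=98.1733
t_3: node(3,0) S=84.8838 payoff=26.2062 vs cont=24.6086 → 26.2062 [stop]  node(3,1) S=113.5435 payoff=0.0000 vs cont=6.1913 → 6.1913 [wait]  node(3,2) S=151.8796 payoff=0.0000 vs cont=0.0000 → 0.0000 [wait]  node(3,3) S=203.1594 payoff=0.0000 vs cont=0.0000 → 0.0000 [wait]  ⇒ S*(3)=84.8838
t_2: node(2,0) S=98.1733 payoff=12.9167 vs cont=15.6959 → 15.6959 [wait]  node(2,1) S=131.3200 payoff=0.0000 vs cont=2.9676 → 2.9676 [wait]  node(2,2) S=175.6581 payoff=0.0000 vs cont=0.0000 → 0.0000 [wait]  ⇒ S*(2)=-
t_1: node(1,0) S=113.5435 payoff=0.0000 vs cont=9.0259 → 9.0259 [wait]  node(1,1) S=151.8796 payoff=0.0000 vs cont=1.4225 → 1.4225 [wait]  ⇒ S*(1)=-
t_0: node(0,0) S=131.3200 payoff=0.0000 vs cont=5.0465 → 5.0465 [wait]  ⇒ S*(0)=-

price = 5.0465
boundary = - - - 84.8838 98.1733
tree:
5.0465
9.0259 1.4225
15.6959 2.9676 0.0000
26.2062 6.1913 0.0000 0.0000
37.6968 12.9167 0.0000 0.0000 0.0000
47.6319 26.2062 0.0000 0.0000 0.0000 0.0000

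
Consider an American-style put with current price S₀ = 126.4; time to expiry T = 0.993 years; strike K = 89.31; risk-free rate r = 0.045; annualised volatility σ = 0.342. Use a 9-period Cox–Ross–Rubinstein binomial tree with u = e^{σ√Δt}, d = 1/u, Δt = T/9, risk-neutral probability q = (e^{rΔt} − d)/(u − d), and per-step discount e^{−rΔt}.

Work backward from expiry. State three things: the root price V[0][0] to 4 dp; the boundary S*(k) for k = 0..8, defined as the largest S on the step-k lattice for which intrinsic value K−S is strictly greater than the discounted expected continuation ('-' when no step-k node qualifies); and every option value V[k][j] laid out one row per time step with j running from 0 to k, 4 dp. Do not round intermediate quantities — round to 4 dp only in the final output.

price = 2.0225
boundary = - - - - - - 63.9339 71.6254 80.2423
tree:
2.0225
3.3038 0.7277
5.2895 1.2991 0.1486
8.2636 2.2903 0.2949 0.0000
12.5239 3.9742 0.5851 0.0000 0.0000
18.2683 6.7543 1.1609 0.0000 0.0000 0.0000
25.3761 11.1572 2.3034 0.0000 0.0000 0.0000 0.0000
32.2417 17.6846 4.5701 0.0000 0.0000 0.0000 0.0000 0.0000
38.3700 25.3761 9.0677 0.0000 0.0000 0.0000 0.0000 0.0000 0.0000
43.8402 32.2417 17.6846 0.0000 0.0000 0.0000 0.0000 0.0000 0.0000 0.0000

params: Δt=0.11033 u=1.12030 d=0.89261 q=0.49349 e^(-rΔt)=0.99505
t_9 payoffs: 43.8402 32.2417 17.6846 0.0000 0.0000 0.0000 0.0000 0.0000 0.0000 0.0000
t_8: node(8,0) S=50.9400 payoff=38.3700 vs cont=37.9276 → 38.3700 [stop]  node(8,1) S=63.9339 payoff=25.3761 vs cont=24.9338 → 25.3761 [stop]  node(8,2) S=80.2423 payoff=9.0677 vs cont=8.9130 → 9.0677 [stop]  node(8,3) S=100.7106 payoff=0.0000 vs cont=0.0000 → 0.0000 [wait]  node(8,4) S=126.4000 payoff=0.0000 vs cont=0.0000 → 0.0000 [wait]  node(8,5) S=158.6423 payoff=0.0000 vs cont=0.0000 → 0.0000 [wait]  node(8,6) S=199.1091 payoff=0.0000 vs cont=0.0000 → 0.0000 [wait]  node(8,7) S=249.8981 payoff=0.0000 vs cont=0.0000 → 0.0000 [wait]  node(8,8) S=313.6425 payoff=0.0000 vs cont=0.0000 → 0.0000 [wait]  ⇒ S*(8)=80.2423
t_7: node(7,0) S=57.0683 payoff=32.2417 vs cont=31.7993 → 32.2417 [stop]  node(7,1) S=71.6254 payoff=17.6846 vs cont=17.2423 → 17.6846 [stop]  node(7,2) S=89.8957 payoff=0.0000 vs cont=4.5701 → 4.5701 [wait]  node(7,3) S=112.8265 payoff=0.0000 vs cont=0.0000 → 0.0000 [wait]  node(7,4) S=141.6065 payoff=0.0000 vs cont=0.0000 → 0.0000 [wait]  node(7,5) S=177.7277 payoff=0.0000 vs cont=0.0000 → 0.0000 [wait]  node(7,6) S=223.0627 payoff=0.0000 vs cont=0.0000 → 0.0000 [wait]  node(7,7) S=279.9619 payoff=0.0000 vs cont=0.0000 → 0.0000 [wait]  ⇒ S*(7)=71.6254
t_6: node(6,0) S=63.9339 payoff=25.3761 vs cont=24.9338 → 25.3761 [stop]  node(6,1) S=80.2423 payoff=9.0677 vs cont=11.1572 → 11.1572 [wait]  node(6,2) S=100.7106 payoff=0.0000 vs cont=2.3034 → 2.3034 [wait]  node(6,3) S=126.4000 payoff=0.0000 vs cont=0.0000 → 0.0000 [wait]  node(6,4) S=158.6423 payoff=0.0000 vs cont=0.0000 → 0.0000 [wait]  node(6,5) S=199.1091 payoff=0.0000 vs cont=0.0000 → 0.0000 [wait]  node(6,6) S=249.8981 payoff=0.0000 vs cont=0.0000 → 0.0000 [wait]  ⇒ S*(6)=63.9339
t_5: node(5,0) S=71.6254 payoff=17.6846 vs cont=18.2683 → 18.2683 [wait]  node(5,1) S=89.8957 payoff=0.0000 vs cont=6.7543 → 6.7543 [wait]  node(5,2) S=112.8265 payoff=0.0000 vs cont=1.1609 → 1.1609 [wait]  node(5,3) S=141.6065 payoff=0.0000 vs cont=0.0000 → 0.0000 [wait]  node(5,4) S=177.7277 payoff=0.0000 vs cont=0.0000 → 0.0000 [wait]  node(5,5) S=223.0627 payoff=0.0000 vs cont=0.0000 → 0.0000 [wait]  ⇒ S*(5)=-
t_4: node(4,0) S=80.2423 payoff=9.0677 vs cont=12.5239 → 12.5239 [wait]  node(4,1) S=100.7106 payoff=0.0000 vs cont=3.9742 → 3.9742 [wait]  node(4,2) S=126.4000 payoff=0.0000 vs cont=0.5851 → 0.5851 [wait]  node(4,3) S=158.6423 payoff=0.0000 vs cont=0.0000 → 0.0000 [wait]  node(4,4) S=199.1091 payoff=0.0000 vs cont=0.0000 → 0.0000 [wait]  ⇒ S*(4)=-
t_3: node(3,0) S=89.8957 payoff=0.0000 vs cont=8.2636 → 8.2636 [wait]  node(3,1) S=112.8265 payoff=0.0000 vs cont=2.2903 → 2.2903 [wait]  node(3,2) S=141.6065 payoff=0.0000 vs cont=0.2949 → 0.2949 [wait]  node(3,3) S=177.7277 payoff=0.0000 vs cont=0.0000 → 0.0000 [wait]  ⇒ S*(3)=-
t_2: node(2,0) S=100.7106 payoff=0.0000 vs cont=5.2895 → 5.2895 [wait]  node(2,1) S=126.4000 payoff=0.0000 vs cont=1.2991 → 1.2991 [wait]  node(2,2) S=158.6423 payoff=0.0000 vs cont=0.1486 → 0.1486 [wait]  ⇒ S*(2)=-
t_1: node(1,0) S=112.8265 payoff=0.0000 vs cont=3.3038 → 3.3038 [wait]  node(1,1) S=141.6065 payoff=0.0000 vs cont=0.7277 → 0.7277 [wait]  ⇒ S*(1)=-
t_0: node(0,0) S=126.4000 payoff=0.0000 vs cont=2.0225 → 2.0225 [wait]  ⇒ S*(0)=-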